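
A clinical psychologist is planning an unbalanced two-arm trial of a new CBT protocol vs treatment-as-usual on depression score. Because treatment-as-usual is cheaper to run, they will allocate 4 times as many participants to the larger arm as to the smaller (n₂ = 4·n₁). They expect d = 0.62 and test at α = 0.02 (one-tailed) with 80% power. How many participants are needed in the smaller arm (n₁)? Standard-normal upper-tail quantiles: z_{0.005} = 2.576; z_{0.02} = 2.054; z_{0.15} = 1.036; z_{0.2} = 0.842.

n₁ = 28

With allocation ratio k = n₂/n₁ = 4, Var(x̄₁−x̄₂) = σ²(1/n₁ + 1/(k·n₁)) = σ²·(k+1)/(k·n₁).
So n₁ = (1 + 1/k)·((z_{α} + z_β)/d)² = 1.250 × (2.896/0.62)².
n₁ = 1.250 × 21.82 = 27.3.
Round up: n₁ = 28, giving n₂ = 4 × 28 = 112.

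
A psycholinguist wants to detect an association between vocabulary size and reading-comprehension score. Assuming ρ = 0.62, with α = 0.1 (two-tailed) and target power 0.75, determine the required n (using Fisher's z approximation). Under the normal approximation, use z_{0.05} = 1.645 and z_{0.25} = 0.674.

Fisher's z: C = ½·ln((1+r)/(1−r)) = ½·ln(4.2632) = 0.7250.
n = ((z_{α/2} + z_β)/C)² + 3.
(1.645 + 0.674) / 0.7250 = 2.319 / 0.7250 = 3.199.
n = 3.199² + 3 = 10.23 + 3 = 13.2.
Round up.

n = 14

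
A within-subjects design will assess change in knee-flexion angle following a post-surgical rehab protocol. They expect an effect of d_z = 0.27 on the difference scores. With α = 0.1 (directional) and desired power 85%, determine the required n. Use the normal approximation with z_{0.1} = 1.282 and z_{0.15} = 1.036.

For a paired (one-sample on differences) test: n = ((z_{α} + z_β) / d)².
z_{α} + z_β = 1.282 + 1.036 = 2.318.
n = (2.318 / 0.27)² = 8.585² = 73.71.
Round up.

n = 74 pairs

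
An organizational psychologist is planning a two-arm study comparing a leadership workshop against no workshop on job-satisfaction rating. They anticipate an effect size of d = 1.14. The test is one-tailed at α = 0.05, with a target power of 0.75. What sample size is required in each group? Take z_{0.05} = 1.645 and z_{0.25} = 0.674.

For two independent groups with equal n: n = 2·((z_{α} + z_β) / d)².
z_{α} + z_β = 1.645 + 0.674 = 2.319.
n = 2 × (2.319 / 1.14)² = 2 × 2.034² = 2 × 4.14 = 8.3.
Round up to the next whole participant.

n = 9 per group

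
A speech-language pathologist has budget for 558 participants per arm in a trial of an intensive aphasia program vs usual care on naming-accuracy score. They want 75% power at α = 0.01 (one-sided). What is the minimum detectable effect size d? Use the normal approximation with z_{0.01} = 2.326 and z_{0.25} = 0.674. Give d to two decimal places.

For two independent groups of n = 558 each: d_min = (z_{α} + z_β)·√(2/n).
z-sum = 2.326 + 0.674 = 3.000.
d_min = 3.000 × √(2/558) = 3.000 × 0.0599 = 0.180.

d_min ≈ 0.18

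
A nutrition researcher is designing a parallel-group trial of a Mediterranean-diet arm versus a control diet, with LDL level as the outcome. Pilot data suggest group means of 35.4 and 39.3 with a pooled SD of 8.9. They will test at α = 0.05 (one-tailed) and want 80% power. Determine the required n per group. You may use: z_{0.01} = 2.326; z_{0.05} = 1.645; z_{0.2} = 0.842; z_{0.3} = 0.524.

Cohen's d = |M₁ − M₂| / SD_pooled = |35.4 − 39.3| / 8.9 = 3.9 / 8.9 = 0.438.
For two independent groups with equal n: n = 2·((z_{α} + z_β) / d)².
z_{α} + z_β = 1.645 + 0.842 = 2.487.
n = 2 × (2.487 / 0.438)² = 2 × 5.678² = 2 × 32.24 = 64.5.
Round up to the next whole participant.

n = 65 per group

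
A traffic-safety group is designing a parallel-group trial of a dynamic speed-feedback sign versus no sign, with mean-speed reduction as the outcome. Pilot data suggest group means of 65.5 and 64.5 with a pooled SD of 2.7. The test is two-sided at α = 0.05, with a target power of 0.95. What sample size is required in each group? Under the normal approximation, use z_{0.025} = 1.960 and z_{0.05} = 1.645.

n = 190 per group

Cohen's d = |M₁ − M₂| / SD_pooled = |65.5 − 64.5| / 2.7 = 1.0 / 2.7 = 0.370.
For two independent groups with equal n: n = 2·((z_{α/2} + z_β) / d)².
z_{α/2} + z_β = 1.960 + 1.645 = 3.605.
n = 2 × (3.605 / 0.370)² = 2 × 9.743² = 2 × 94.93 = 189.9.
Round up to the next whole participant.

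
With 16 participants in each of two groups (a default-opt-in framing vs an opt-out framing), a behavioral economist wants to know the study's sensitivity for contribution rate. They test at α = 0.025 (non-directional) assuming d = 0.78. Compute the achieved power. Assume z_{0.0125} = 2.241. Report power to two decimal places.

For two equal groups, power = Φ(d·√(n/2) − z_{α/2}).
d·√(n/2) = 0.78 × √(16/2) = 0.78 × 2.828 = 2.206.
z_β = 2.206 − 2.241 = -0.035.
Power = Φ(-0.035) = 0.486.

power ≈ 0.49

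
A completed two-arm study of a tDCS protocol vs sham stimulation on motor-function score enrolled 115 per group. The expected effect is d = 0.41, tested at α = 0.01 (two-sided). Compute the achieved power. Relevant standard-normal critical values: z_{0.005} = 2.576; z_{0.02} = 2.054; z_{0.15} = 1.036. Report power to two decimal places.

For two equal groups, power = Φ(d·√(n/2) − z_{α/2}).
d·√(n/2) = 0.41 × √(115/2) = 0.41 × 7.583 = 3.109.
z_β = 3.109 − 2.576 = 0.533.
Power = Φ(0.533) = 0.703.

power ≈ 0.70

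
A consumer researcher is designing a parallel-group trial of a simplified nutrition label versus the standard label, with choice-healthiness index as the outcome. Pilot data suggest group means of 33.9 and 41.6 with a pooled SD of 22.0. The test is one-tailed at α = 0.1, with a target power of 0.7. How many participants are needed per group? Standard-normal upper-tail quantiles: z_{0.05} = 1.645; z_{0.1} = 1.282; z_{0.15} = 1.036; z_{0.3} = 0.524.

n = 54 per group

Cohen's d = |M₁ − M₂| / SD_pooled = |33.9 − 41.6| / 22.0 = 7.7 / 22.0 = 0.350.
For two independent groups with equal n: n = 2·((z_{α} + z_β) / d)².
z_{α} + z_β = 1.282 + 0.524 = 1.806.
n = 2 × (1.806 / 0.350)² = 2 × 5.160² = 2 × 26.63 = 53.3.
Round up to the next whole participant.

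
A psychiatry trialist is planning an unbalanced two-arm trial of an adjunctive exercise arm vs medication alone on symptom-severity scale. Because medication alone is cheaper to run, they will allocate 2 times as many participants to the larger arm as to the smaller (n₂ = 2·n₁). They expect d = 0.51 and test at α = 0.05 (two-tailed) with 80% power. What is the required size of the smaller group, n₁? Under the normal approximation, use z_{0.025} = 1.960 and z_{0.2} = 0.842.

n₁ = 46

With allocation ratio k = n₂/n₁ = 2, Var(x̄₁−x̄₂) = σ²(1/n₁ + 1/(k·n₁)) = σ²·(k+1)/(k·n₁).
So n₁ = (1 + 1/k)·((z_{α/2} + z_β)/d)² = 1.500 × (2.802/0.51)².
n₁ = 1.500 × 30.19 = 45.3.
Round up: n₁ = 46, giving n₂ = 2 × 46 = 92.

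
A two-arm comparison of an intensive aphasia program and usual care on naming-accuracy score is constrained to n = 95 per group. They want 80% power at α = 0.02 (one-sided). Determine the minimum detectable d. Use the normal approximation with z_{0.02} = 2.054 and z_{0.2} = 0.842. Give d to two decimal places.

For two independent groups of n = 95 each: d_min = (z_{α} + z_β)·√(2/n).
z-sum = 2.054 + 0.842 = 2.896.
d_min = 2.896 × √(2/95) = 2.896 × 0.1451 = 0.420.

d_min ≈ 0.42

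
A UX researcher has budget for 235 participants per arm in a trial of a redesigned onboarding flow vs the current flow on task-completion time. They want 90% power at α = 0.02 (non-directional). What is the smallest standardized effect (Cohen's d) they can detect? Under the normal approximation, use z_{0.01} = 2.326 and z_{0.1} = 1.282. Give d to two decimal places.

d_min ≈ 0.33

For two independent groups of n = 235 each: d_min = (z_{α/2} + z_β)·√(2/n).
z-sum = 2.326 + 1.282 = 3.608.
d_min = 3.608 × √(2/235) = 3.608 × 0.0923 = 0.333.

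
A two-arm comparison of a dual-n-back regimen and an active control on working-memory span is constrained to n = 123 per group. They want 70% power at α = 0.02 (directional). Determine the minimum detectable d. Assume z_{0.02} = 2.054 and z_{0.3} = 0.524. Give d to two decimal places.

d_min ≈ 0.33

For two independent groups of n = 123 each: d_min = (z_{α} + z_β)·√(2/n).
z-sum = 2.054 + 0.524 = 2.578.
d_min = 2.578 × √(2/123) = 2.578 × 0.1275 = 0.329.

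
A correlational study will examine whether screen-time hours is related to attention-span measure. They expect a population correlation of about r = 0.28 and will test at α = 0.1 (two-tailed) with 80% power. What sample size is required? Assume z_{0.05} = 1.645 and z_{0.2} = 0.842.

n = 78

Fisher's z: C = ½·ln((1+r)/(1−r)) = ½·ln(1.7778) = 0.2877.
n = ((z_{α/2} + z_β)/C)² + 3.
(1.645 + 0.842) / 0.2877 = 2.487 / 0.2877 = 8.644.
n = 8.644² + 3 = 74.73 + 3 = 77.7.
Round up.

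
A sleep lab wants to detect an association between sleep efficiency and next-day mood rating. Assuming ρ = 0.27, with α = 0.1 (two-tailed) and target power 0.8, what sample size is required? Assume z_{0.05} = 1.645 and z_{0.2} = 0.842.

Fisher's z: C = ½·ln((1+r)/(1−r)) = ½·ln(1.7397) = 0.2769.
n = ((z_{α/2} + z_β)/C)² + 3.
(1.645 + 0.842) / 0.2769 = 2.487 / 0.2769 = 8.982.
n = 8.982² + 3 = 80.67 + 3 = 83.7.
Round up.

n = 84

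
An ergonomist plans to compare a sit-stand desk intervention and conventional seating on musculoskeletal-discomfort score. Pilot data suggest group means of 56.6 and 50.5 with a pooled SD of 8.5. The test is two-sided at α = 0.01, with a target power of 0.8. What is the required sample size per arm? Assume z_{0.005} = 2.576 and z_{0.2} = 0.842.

n = 46 per group

Cohen's d = |M₁ − M₂| / SD_pooled = |56.6 − 50.5| / 8.5 = 6.1 / 8.5 = 0.718.
For two independent groups with equal n: n = 2·((z_{α/2} + z_β) / d)².
z_{α/2} + z_β = 2.576 + 0.842 = 3.418.
n = 2 × (3.418 / 0.718)² = 2 × 4.760² = 2 × 22.66 = 45.3.
Round up to the next whole participant.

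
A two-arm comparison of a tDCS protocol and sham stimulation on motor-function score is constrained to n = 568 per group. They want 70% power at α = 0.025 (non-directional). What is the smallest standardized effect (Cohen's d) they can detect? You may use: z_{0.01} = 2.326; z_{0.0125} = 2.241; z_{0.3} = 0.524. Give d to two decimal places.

For two independent groups of n = 568 each: d_min = (z_{α/2} + z_β)·√(2/n).
z-sum = 2.241 + 0.524 = 2.765.
d_min = 2.765 × √(2/568) = 2.765 × 0.0593 = 0.164.

d_min ≈ 0.16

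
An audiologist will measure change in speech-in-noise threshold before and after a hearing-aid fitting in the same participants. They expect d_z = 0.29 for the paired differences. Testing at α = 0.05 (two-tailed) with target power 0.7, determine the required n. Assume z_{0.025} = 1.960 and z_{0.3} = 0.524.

For a paired (one-sample on differences) test: n = ((z_{α/2} + z_β) / d)².
z_{α/2} + z_β = 1.960 + 0.524 = 2.484.
n = (2.484 / 0.29)² = 8.566² = 73.37.
Round up.

n = 74 pairs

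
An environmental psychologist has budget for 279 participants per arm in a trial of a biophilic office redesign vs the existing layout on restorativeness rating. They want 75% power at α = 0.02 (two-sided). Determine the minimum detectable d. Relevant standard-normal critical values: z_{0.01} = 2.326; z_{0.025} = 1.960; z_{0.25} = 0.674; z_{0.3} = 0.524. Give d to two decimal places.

d_min ≈ 0.25

For two independent groups of n = 279 each: d_min = (z_{α/2} + z_β)·√(2/n).
z-sum = 2.326 + 0.674 = 3.000.
d_min = 3.000 × √(2/279) = 3.000 × 0.0847 = 0.254.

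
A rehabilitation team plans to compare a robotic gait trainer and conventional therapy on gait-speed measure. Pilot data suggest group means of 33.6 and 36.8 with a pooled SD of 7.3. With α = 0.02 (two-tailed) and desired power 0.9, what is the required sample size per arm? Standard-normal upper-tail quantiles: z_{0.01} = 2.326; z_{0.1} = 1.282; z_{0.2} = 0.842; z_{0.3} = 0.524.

Cohen's d = |M₁ − M₂| / SD_pooled = |33.6 − 36.8| / 7.3 = 3.2 / 7.3 = 0.438.
For two independent groups with equal n: n = 2·((z_{α/2} + z_β) / d)².
z_{α/2} + z_β = 2.326 + 1.282 = 3.608.
n = 2 × (3.608 / 0.438)² = 2 × 8.237² = 2 × 67.86 = 135.7.
Round up to the next whole participant.

n = 136 per group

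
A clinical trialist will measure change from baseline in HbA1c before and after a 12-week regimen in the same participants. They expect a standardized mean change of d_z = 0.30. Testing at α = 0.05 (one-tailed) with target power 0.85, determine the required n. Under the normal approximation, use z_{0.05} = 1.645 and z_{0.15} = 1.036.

n = 80 pairs

For a paired (one-sample on differences) test: n = ((z_{α} + z_β) / d)².
z_{α} + z_β = 1.645 + 1.036 = 2.681.
n = (2.681 / 0.30)² = 8.937² = 79.86.
Round up.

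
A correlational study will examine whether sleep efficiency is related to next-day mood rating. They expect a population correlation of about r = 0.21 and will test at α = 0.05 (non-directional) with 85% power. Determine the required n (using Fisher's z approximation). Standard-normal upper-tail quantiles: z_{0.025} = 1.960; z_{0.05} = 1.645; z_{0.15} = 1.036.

n = 201

Fisher's z: C = ½·ln((1+r)/(1−r)) = ½·ln(1.5316) = 0.2132.
n = ((z_{α/2} + z_β)/C)² + 3.
(1.960 + 1.036) / 0.2132 = 2.996 / 0.2132 = 14.053.
n = 14.053² + 3 = 197.47 + 3 = 200.5.
Round up.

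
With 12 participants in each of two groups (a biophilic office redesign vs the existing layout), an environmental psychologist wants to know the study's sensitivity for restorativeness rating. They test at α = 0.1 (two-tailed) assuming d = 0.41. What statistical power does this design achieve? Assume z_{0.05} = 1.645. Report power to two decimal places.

For two equal groups, power = Φ(d·√(n/2) − z_{α/2}).
d·√(n/2) = 0.41 × √(12/2) = 0.41 × 2.449 = 1.004.
z_β = 1.004 − 1.645 = -0.641.
Power = Φ(-0.641) = 0.261.

power ≈ 0.26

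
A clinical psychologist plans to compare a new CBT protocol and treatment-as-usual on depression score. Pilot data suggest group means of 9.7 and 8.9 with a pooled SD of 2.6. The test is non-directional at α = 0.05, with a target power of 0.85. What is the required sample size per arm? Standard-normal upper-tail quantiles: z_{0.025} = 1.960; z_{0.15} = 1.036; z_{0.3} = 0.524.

n = 190 per group

Cohen's d = |M₁ − M₂| / SD_pooled = |9.7 − 8.9| / 2.6 = 0.8 / 2.6 = 0.308.
For two independent groups with equal n: n = 2·((z_{α/2} + z_β) / d)².
z_{α/2} + z_β = 1.960 + 1.036 = 2.996.
n = 2 × (2.996 / 0.308)² = 2 × 9.727² = 2 × 94.62 = 189.2.
Round up to the next whole participant.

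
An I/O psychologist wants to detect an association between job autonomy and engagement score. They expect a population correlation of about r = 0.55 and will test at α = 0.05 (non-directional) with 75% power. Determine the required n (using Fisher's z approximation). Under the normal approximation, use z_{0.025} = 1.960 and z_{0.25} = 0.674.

Fisher's z: C = ½·ln((1+r)/(1−r)) = ½·ln(3.4444) = 0.6184.
n = ((z_{α/2} + z_β)/C)² + 3.
(1.960 + 0.674) / 0.6184 = 2.634 / 0.6184 = 4.259.
n = 4.259² + 3 = 18.14 + 3 = 21.1.
Round up.

n = 22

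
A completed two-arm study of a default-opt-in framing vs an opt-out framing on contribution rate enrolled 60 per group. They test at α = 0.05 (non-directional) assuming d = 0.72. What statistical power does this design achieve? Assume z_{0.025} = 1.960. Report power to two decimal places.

power ≈ 0.98

For two equal groups, power = Φ(d·√(n/2) − z_{α/2}).
d·√(n/2) = 0.72 × √(60/2) = 0.72 × 5.477 = 3.944.
z_β = 3.944 − 1.960 = 1.984.
Power = Φ(1.984) = 0.976.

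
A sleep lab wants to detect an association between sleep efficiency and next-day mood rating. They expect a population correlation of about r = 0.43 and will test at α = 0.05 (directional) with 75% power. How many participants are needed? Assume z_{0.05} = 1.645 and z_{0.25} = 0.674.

Fisher's z: C = ½·ln((1+r)/(1−r)) = ½·ln(2.5088) = 0.4599.
n = ((z_{α} + z_β)/C)² + 3.
(1.645 + 0.674) / 0.4599 = 2.319 / 0.4599 = 5.042.
n = 5.042² + 3 = 25.43 + 3 = 28.4.
Round up.

n = 29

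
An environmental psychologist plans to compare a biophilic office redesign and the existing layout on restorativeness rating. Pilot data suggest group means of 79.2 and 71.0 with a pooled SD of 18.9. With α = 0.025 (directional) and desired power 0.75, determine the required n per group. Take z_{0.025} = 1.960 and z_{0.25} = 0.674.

Cohen's d = |M₁ − M₂| / SD_pooled = |79.2 − 71.0| / 18.9 = 8.2 / 18.9 = 0.434.
For two independent groups with equal n: n = 2·((z_{α} + z_β) / d)².
z_{α} + z_β = 1.960 + 0.674 = 2.634.
n = 2 × (2.634 / 0.434)² = 2 × 6.069² = 2 × 36.83 = 73.7.
Round up to the next whole participant.

n = 74 per group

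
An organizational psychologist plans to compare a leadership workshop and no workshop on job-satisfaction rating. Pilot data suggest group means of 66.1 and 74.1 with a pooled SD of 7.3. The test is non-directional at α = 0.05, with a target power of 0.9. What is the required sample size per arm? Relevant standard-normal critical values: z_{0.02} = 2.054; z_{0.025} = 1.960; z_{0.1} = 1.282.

n = 18 per group

Cohen's d = |M₁ − M₂| / SD_pooled = |66.1 − 74.1| / 7.3 = 8.0 / 7.3 = 1.096.
For two independent groups with equal n: n = 2·((z_{α/2} + z_β) / d)².
z_{α/2} + z_β = 1.960 + 1.282 = 3.242.
n = 2 × (3.242 / 1.096)² = 2 × 2.958² = 2 × 8.75 = 17.5.
Round up to the next whole participant.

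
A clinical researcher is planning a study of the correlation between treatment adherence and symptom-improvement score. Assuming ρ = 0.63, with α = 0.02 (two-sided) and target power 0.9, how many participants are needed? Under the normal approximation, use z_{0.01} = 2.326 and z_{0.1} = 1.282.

n = 27

Fisher's z: C = ½·ln((1+r)/(1−r)) = ½·ln(4.4054) = 0.7414.
n = ((z_{α/2} + z_β)/C)² + 3.
(2.326 + 1.282) / 0.7414 = 3.608 / 0.7414 = 4.866.
n = 4.866² + 3 = 23.68 + 3 = 26.7.
Round up.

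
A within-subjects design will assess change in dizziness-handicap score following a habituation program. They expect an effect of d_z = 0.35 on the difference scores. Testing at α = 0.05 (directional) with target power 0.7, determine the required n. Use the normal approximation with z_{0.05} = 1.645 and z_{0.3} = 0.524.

n = 39 pairs

For a paired (one-sample on differences) test: n = ((z_{α} + z_β) / d)².
z_{α} + z_β = 1.645 + 0.524 = 2.169.
n = (2.169 / 0.35)² = 6.197² = 38.40.
Round up.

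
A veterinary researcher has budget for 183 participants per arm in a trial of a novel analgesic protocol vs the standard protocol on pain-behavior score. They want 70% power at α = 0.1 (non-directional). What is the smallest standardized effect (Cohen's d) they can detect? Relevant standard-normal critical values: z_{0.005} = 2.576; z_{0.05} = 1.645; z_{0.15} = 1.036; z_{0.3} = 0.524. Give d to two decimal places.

d_min ≈ 0.23

For two independent groups of n = 183 each: d_min = (z_{α/2} + z_β)·√(2/n).
z-sum = 1.645 + 0.524 = 2.169.
d_min = 2.169 × √(2/183) = 2.169 × 0.1045 = 0.227.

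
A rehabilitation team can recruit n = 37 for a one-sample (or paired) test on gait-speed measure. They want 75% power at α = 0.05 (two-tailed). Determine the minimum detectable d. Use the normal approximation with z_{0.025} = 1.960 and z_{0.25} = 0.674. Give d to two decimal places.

For a single sample (or paired design) of n = 37: d_min = (z_{α/2} + z_β)/√n.
z-sum = 1.960 + 0.674 = 2.634.
d_min = 2.634 / √37 = 2.634 / 6.083 = 0.433.

d_min ≈ 0.43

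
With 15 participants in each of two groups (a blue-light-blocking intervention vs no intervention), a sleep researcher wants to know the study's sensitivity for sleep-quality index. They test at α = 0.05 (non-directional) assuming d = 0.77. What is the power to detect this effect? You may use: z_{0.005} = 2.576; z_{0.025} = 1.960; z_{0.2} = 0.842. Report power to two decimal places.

power ≈ 0.56

For two equal groups, power = Φ(d·√(n/2) − z_{α/2}).
d·√(n/2) = 0.77 × √(15/2) = 0.77 × 2.739 = 2.109.
z_β = 2.109 − 1.960 = 0.149.
Power = Φ(0.149) = 0.559.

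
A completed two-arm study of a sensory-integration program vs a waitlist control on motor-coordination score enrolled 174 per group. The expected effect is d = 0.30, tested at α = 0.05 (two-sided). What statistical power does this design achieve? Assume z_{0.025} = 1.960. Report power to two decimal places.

For two equal groups, power = Φ(d·√(n/2) − z_{α/2}).
d·√(n/2) = 0.30 × √(174/2) = 0.30 × 9.327 = 2.798.
z_β = 2.798 − 1.960 = 0.838.
Power = Φ(0.838) = 0.799.

power ≈ 0.80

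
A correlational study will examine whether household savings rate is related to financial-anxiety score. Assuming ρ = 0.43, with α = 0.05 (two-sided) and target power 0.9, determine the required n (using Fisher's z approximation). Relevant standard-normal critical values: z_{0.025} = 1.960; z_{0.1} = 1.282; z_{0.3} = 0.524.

n = 53

Fisher's z: C = ½·ln((1+r)/(1−r)) = ½·ln(2.5088) = 0.4599.
n = ((z_{α/2} + z_β)/C)² + 3.
(1.960 + 1.282) / 0.4599 = 3.242 / 0.4599 = 7.049.
n = 7.049² + 3 = 49.69 + 3 = 52.7.
Round up.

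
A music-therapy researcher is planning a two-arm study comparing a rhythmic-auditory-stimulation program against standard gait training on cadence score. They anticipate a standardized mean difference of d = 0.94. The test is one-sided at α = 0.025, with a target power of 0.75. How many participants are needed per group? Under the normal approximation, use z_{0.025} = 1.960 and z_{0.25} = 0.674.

n = 16 per group

For two independent groups with equal n: n = 2·((z_{α} + z_β) / d)².
z_{α} + z_β = 1.960 + 0.674 = 2.634.
n = 2 × (2.634 / 0.94)² = 2 × 2.802² = 2 × 7.85 = 15.7.
Round up to the next whole participant.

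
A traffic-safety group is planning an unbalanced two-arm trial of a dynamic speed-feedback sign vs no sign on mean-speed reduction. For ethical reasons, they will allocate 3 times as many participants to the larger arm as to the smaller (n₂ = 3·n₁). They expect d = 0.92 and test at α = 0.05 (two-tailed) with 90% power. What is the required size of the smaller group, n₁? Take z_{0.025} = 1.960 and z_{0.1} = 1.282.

n₁ = 17

With allocation ratio k = n₂/n₁ = 3, Var(x̄₁−x̄₂) = σ²(1/n₁ + 1/(k·n₁)) = σ²·(k+1)/(k·n₁).
So n₁ = (1 + 1/k)·((z_{α/2} + z_β)/d)² = 1.333 × (3.242/0.92)².
n₁ = 1.333 × 12.42 = 16.6.
Round up: n₁ = 17, giving n₂ = 3 × 17 = 51.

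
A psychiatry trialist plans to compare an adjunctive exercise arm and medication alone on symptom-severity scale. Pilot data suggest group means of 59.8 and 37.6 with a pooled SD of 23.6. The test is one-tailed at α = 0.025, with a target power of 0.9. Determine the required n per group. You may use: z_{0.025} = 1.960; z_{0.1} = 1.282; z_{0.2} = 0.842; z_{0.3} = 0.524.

n = 24 per group

Cohen's d = |M₁ − M₂| / SD_pooled = |59.8 − 37.6| / 23.6 = 22.2 / 23.6 = 0.941.
For two independent groups with equal n: n = 2·((z_{α} + z_β) / d)².
z_{α} + z_β = 1.960 + 1.282 = 3.242.
n = 2 × (3.242 / 0.941)² = 2 × 3.445² = 2 × 11.87 = 23.7.
Round up to the next whole participant.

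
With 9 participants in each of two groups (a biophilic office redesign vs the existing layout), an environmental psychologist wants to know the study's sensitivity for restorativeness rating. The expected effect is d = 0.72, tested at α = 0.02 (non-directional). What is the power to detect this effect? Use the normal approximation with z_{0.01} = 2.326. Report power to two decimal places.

For two equal groups, power = Φ(d·√(n/2) − z_{α/2}).
d·√(n/2) = 0.72 × √(9/2) = 0.72 × 2.121 = 1.527.
z_β = 1.527 − 2.326 = -0.799.
Power = Φ(-0.799) = 0.212.

power ≈ 0.21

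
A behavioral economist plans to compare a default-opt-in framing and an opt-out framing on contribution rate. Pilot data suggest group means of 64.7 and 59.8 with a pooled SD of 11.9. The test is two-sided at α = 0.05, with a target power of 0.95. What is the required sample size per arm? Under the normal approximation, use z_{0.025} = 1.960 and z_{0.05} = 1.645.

n = 154 per group

Cohen's d = |M₁ − M₂| / SD_pooled = |64.7 − 59.8| / 11.9 = 4.9 / 11.9 = 0.412.
For two independent groups with equal n: n = 2·((z_{α/2} + z_β) / d)².
z_{α/2} + z_β = 1.960 + 1.645 = 3.605.
n = 2 × (3.605 / 0.412)² = 2 × 8.750² = 2 × 76.56 = 153.1.
Round up to the next whole participant.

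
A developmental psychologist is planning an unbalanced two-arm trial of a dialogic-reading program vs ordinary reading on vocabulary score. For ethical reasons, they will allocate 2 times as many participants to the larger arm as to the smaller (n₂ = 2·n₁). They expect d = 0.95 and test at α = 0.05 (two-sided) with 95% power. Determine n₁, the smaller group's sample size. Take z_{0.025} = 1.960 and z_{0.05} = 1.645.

With allocation ratio k = n₂/n₁ = 2, Var(x̄₁−x̄₂) = σ²(1/n₁ + 1/(k·n₁)) = σ²·(k+1)/(k·n₁).
So n₁ = (1 + 1/k)·((z_{α/2} + z_β)/d)² = 1.500 × (3.605/0.95)².
n₁ = 1.500 × 14.40 = 21.6.
Round up: n₁ = 22, giving n₂ = 2 × 22 = 44.

n₁ = 22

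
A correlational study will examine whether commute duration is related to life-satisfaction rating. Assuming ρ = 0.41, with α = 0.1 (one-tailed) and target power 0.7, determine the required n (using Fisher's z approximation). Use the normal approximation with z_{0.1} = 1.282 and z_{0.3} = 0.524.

n = 21

Fisher's z: C = ½·ln((1+r)/(1−r)) = ½·ln(2.3898) = 0.4356.
n = ((z_{α} + z_β)/C)² + 3.
(1.282 + 0.524) / 0.4356 = 1.806 / 0.4356 = 4.146.
n = 4.146² + 3 = 17.19 + 3 = 20.2.
Round up.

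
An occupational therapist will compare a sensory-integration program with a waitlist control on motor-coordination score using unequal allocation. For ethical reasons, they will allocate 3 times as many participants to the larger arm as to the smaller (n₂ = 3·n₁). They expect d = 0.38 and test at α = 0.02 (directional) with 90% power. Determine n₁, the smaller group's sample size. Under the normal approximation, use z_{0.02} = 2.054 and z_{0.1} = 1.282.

With allocation ratio k = n₂/n₁ = 3, Var(x̄₁−x̄₂) = σ²(1/n₁ + 1/(k·n₁)) = σ²·(k+1)/(k·n₁).
So n₁ = (1 + 1/k)·((z_{α} + z_β)/d)² = 1.333 × (3.336/0.38)².
n₁ = 1.333 × 77.07 = 102.8.
Round up: n₁ = 103, giving n₂ = 3 × 103 = 309.

n₁ = 103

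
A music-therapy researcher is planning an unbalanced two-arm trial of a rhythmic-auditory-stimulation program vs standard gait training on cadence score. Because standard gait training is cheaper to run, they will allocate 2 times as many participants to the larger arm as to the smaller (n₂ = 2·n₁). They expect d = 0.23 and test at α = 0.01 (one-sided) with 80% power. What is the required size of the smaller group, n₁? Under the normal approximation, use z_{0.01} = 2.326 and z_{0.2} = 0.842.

n₁ = 285

With allocation ratio k = n₂/n₁ = 2, Var(x̄₁−x̄₂) = σ²(1/n₁ + 1/(k·n₁)) = σ²·(k+1)/(k·n₁).
So n₁ = (1 + 1/k)·((z_{α} + z_β)/d)² = 1.500 × (3.168/0.23)².
n₁ = 1.500 × 189.72 = 284.6.
Round up: n₁ = 285, giving n₂ = 2 × 285 = 570.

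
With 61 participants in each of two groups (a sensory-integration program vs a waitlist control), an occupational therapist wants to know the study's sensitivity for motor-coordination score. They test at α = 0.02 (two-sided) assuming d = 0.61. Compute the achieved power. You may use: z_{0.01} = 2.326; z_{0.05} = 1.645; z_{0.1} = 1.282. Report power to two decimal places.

power ≈ 0.85

For two equal groups, power = Φ(d·√(n/2) − z_{α/2}).
d·√(n/2) = 0.61 × √(61/2) = 0.61 × 5.523 = 3.369.
z_β = 3.369 − 2.326 = 1.043.
Power = Φ(1.043) = 0.851.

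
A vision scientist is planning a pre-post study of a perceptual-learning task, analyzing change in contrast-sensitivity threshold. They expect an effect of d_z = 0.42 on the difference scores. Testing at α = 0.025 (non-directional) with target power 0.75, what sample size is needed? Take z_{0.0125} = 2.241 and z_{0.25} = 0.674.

For a paired (one-sample on differences) test: n = ((z_{α/2} + z_β) / d)².
z_{α/2} + z_β = 2.241 + 0.674 = 2.915.
n = (2.915 / 0.42)² = 6.940² = 48.17.
Round up.

n = 49 pairs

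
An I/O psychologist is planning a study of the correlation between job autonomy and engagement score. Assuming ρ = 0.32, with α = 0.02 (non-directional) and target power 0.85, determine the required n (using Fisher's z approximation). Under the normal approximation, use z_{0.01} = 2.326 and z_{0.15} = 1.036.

n = 106

Fisher's z: C = ½·ln((1+r)/(1−r)) = ½·ln(1.9412) = 0.3316.
n = ((z_{α/2} + z_β)/C)² + 3.
(2.326 + 1.036) / 0.3316 = 3.362 / 0.3316 = 10.139.
n = 10.139² + 3 = 102.79 + 3 = 105.8.
Round up.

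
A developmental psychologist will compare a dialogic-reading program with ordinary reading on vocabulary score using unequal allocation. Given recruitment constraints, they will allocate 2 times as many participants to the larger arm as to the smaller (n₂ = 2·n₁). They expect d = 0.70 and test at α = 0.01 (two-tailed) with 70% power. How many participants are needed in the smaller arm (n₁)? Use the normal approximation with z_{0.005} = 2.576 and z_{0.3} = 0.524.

With allocation ratio k = n₂/n₁ = 2, Var(x̄₁−x̄₂) = σ²(1/n₁ + 1/(k·n₁)) = σ²·(k+1)/(k·n₁).
So n₁ = (1 + 1/k)·((z_{α/2} + z_β)/d)² = 1.500 × (3.100/0.70)².
n₁ = 1.500 × 19.61 = 29.4.
Round up: n₁ = 30, giving n₂ = 2 × 30 = 60.

n₁ = 30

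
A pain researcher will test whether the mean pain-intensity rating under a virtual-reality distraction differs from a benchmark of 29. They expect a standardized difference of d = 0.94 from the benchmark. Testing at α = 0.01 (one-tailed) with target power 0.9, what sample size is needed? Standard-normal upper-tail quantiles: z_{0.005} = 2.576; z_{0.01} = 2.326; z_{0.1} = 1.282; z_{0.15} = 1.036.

For a one-sample test: n = ((z_{α} + z_β) / d)².
z_{α} + z_β = 2.326 + 1.282 = 3.608.
n = (3.608 / 0.94)² = 3.838² = 14.73.
Round up.

n = 15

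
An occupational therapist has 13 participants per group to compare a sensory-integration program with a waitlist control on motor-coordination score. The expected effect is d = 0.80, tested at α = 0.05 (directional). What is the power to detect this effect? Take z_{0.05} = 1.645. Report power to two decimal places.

power ≈ 0.65

For two equal groups, power = Φ(d·√(n/2) − z_{α}).
d·√(n/2) = 0.80 × √(13/2) = 0.80 × 2.550 = 2.040.
z_β = 2.040 − 1.645 = 0.395.
Power = Φ(0.395) = 0.653.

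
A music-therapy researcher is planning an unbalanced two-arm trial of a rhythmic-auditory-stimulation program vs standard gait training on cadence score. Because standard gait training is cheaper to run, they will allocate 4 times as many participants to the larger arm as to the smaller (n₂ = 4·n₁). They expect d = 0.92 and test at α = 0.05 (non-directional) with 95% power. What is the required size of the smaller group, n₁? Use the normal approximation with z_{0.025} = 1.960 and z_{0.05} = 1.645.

n₁ = 20

With allocation ratio k = n₂/n₁ = 4, Var(x̄₁−x̄₂) = σ²(1/n₁ + 1/(k·n₁)) = σ²·(k+1)/(k·n₁).
So n₁ = (1 + 1/k)·((z_{α/2} + z_β)/d)² = 1.250 × (3.605/0.92)².
n₁ = 1.250 × 15.35 = 19.2.
Round up: n₁ = 20, giving n₂ = 4 × 20 = 80.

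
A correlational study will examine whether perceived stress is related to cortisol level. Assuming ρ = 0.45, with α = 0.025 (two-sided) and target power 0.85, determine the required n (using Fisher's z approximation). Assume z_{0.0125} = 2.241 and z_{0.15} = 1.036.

n = 49

Fisher's z: C = ½·ln((1+r)/(1−r)) = ½·ln(2.6364) = 0.4847.
n = ((z_{α/2} + z_β)/C)² + 3.
(2.241 + 1.036) / 0.4847 = 3.277 / 0.4847 = 6.761.
n = 6.761² + 3 = 45.71 + 3 = 48.7.
Round up.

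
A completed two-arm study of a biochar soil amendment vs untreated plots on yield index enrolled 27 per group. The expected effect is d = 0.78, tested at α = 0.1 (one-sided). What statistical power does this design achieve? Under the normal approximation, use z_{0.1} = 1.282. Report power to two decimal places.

power ≈ 0.94

For two equal groups, power = Φ(d·√(n/2) − z_{α}).
d·√(n/2) = 0.78 × √(27/2) = 0.78 × 3.674 = 2.866.
z_β = 2.866 − 1.282 = 1.584.
Power = Φ(1.584) = 0.943.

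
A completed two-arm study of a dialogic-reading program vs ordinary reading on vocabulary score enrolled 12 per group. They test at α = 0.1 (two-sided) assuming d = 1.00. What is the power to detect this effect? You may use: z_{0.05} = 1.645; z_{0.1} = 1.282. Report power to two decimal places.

For two equal groups, power = Φ(d·√(n/2) − z_{α/2}).
d·√(n/2) = 1.00 × √(12/2) = 1.00 × 2.449 = 2.449.
z_β = 2.449 − 1.645 = 0.804.
Power = Φ(0.804) = 0.789.

power ≈ 0.79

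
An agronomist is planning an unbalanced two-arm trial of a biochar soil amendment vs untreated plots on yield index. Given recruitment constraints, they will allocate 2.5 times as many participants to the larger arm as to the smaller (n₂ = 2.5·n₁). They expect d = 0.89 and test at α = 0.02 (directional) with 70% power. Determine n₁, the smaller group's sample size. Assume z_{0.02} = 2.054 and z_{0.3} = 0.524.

With allocation ratio k = n₂/n₁ = 2.5, Var(x̄₁−x̄₂) = σ²(1/n₁ + 1/(k·n₁)) = σ²·(k+1)/(k·n₁).
So n₁ = (1 + 1/k)·((z_{α} + z_β)/d)² = 1.400 × (2.578/0.89)².
n₁ = 1.400 × 8.39 = 11.7.
Round up: n₁ = 12, giving n₂ = 2.5 × 12 = 30.

n₁ = 12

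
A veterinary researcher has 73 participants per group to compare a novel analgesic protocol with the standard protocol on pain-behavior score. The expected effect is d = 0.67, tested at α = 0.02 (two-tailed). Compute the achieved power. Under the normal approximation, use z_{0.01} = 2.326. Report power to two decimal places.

For two equal groups, power = Φ(d·√(n/2) − z_{α/2}).
d·√(n/2) = 0.67 × √(73/2) = 0.67 × 6.042 = 4.048.
z_β = 4.048 − 2.326 = 1.722.
Power = Φ(1.722) = 0.957.

power ≈ 0.96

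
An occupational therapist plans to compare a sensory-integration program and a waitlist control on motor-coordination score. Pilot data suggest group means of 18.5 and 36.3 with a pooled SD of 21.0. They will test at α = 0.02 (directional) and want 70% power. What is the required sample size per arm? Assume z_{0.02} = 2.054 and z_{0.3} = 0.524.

Cohen's d = |M₁ − M₂| / SD_pooled = |18.5 − 36.3| / 21.0 = 17.8 / 21.0 = 0.848.
For two independent groups with equal n: n = 2·((z_{α} + z_β) / d)².
z_{α} + z_β = 2.054 + 0.524 = 2.578.
n = 2 × (2.578 / 0.848)² = 2 × 3.040² = 2 × 9.24 = 18.5.
Round up to the next whole participant.

n = 19 per group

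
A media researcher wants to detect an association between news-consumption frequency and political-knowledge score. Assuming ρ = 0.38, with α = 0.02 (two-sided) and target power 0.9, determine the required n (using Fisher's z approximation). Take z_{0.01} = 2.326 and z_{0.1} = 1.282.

n = 85

Fisher's z: C = ½·ln((1+r)/(1−r)) = ½·ln(2.2258) = 0.4001.
n = ((z_{α/2} + z_β)/C)² + 3.
(2.326 + 1.282) / 0.4001 = 3.608 / 0.4001 = 9.018.
n = 9.018² + 3 = 81.32 + 3 = 84.3.
Round up.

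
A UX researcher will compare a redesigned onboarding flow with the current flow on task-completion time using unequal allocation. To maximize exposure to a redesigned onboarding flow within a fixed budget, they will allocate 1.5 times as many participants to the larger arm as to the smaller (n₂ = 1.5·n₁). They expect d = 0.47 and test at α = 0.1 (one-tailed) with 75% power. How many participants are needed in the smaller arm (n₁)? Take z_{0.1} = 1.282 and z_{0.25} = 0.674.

With allocation ratio k = n₂/n₁ = 1.5, Var(x̄₁−x̄₂) = σ²(1/n₁ + 1/(k·n₁)) = σ²·(k+1)/(k·n₁).
So n₁ = (1 + 1/k)·((z_{α} + z_β)/d)² = 1.667 × (1.956/0.47)².
n₁ = 1.667 × 17.32 = 28.9.
Round up: n₁ = 29, giving n₂ = ⌈1.5 × 29⌉ = ⌈43.5⌉ = 44.

n₁ = 29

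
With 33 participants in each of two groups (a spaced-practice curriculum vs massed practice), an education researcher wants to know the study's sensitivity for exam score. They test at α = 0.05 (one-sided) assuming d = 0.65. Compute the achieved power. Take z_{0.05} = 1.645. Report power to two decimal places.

For two equal groups, power = Φ(d·√(n/2) − z_{α}).
d·√(n/2) = 0.65 × √(33/2) = 0.65 × 4.062 = 2.640.
z_β = 2.640 − 1.645 = 0.995.
Power = Φ(0.995) = 0.840.

power ≈ 0.84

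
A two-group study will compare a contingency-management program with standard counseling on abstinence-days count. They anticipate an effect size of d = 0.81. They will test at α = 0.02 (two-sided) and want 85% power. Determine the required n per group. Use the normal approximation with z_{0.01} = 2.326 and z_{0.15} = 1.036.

n = 35 per group

For two independent groups with equal n: n = 2·((z_{α/2} + z_β) / d)².
z_{α/2} + z_β = 2.326 + 1.036 = 3.362.
n = 2 × (3.362 / 0.81)² = 2 × 4.151² = 2 × 17.23 = 34.5.
Round up to the next whole participant.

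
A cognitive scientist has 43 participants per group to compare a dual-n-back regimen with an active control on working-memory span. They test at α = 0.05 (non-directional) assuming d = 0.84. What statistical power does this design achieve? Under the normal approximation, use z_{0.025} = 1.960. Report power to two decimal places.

power ≈ 0.97

For two equal groups, power = Φ(d·√(n/2) − z_{α/2}).
d·√(n/2) = 0.84 × √(43/2) = 0.84 × 4.637 = 3.895.
z_β = 3.895 − 1.960 = 1.935.
Power = Φ(1.935) = 0.973.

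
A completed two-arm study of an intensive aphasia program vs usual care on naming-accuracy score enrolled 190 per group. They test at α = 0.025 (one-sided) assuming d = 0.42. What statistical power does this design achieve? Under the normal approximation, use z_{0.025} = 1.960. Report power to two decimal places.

For two equal groups, power = Φ(d·√(n/2) − z_{α}).
d·√(n/2) = 0.42 × √(190/2) = 0.42 × 9.747 = 4.094.
z_β = 4.094 − 1.960 = 2.134.
Power = Φ(2.134) = 0.984.

power ≈ 0.98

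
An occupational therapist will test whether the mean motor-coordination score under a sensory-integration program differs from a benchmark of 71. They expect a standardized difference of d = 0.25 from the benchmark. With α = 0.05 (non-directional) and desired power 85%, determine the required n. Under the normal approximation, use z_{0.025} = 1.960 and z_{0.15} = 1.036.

For a one-sample test: n = ((z_{α/2} + z_β) / d)².
z_{α/2} + z_β = 1.960 + 1.036 = 2.996.
n = (2.996 / 0.25)² = 11.984² = 143.62.
Round up.

n = 144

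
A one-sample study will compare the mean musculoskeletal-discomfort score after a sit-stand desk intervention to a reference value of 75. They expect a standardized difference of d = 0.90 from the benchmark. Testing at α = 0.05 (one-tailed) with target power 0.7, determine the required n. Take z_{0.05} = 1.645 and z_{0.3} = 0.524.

n = 6

For a one-sample test: n = ((z_{α} + z_β) / d)².
z_{α} + z_β = 1.645 + 0.524 = 2.169.
n = (2.169 / 0.90)² = 2.410² = 5.81.
Round up.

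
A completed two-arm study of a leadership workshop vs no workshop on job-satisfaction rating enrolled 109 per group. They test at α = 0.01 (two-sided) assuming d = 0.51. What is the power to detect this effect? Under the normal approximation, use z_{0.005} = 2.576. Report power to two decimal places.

power ≈ 0.88

For two equal groups, power = Φ(d·√(n/2) − z_{α/2}).
d·√(n/2) = 0.51 × √(109/2) = 0.51 × 7.382 = 3.765.
z_β = 3.765 − 2.576 = 1.189.
Power = Φ(1.189) = 0.883.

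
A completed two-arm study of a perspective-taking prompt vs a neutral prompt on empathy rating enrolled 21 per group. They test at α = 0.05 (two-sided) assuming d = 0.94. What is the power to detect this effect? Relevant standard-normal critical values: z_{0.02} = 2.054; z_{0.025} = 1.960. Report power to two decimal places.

For two equal groups, power = Φ(d·√(n/2) − z_{α/2}).
d·√(n/2) = 0.94 × √(21/2) = 0.94 × 3.240 = 3.046.
z_β = 3.046 − 1.960 = 1.086.
Power = Φ(1.086) = 0.861.

power ≈ 0.86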